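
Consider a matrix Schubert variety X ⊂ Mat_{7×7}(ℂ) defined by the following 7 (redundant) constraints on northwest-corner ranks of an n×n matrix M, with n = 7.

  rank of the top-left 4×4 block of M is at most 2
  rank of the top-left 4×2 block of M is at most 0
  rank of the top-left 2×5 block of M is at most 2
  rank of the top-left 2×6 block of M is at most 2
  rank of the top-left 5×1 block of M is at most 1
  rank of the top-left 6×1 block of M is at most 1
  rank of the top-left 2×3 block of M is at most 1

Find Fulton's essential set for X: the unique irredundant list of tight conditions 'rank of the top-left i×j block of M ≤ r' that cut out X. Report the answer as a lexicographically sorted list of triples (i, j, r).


The tightest implied rank at each (i,j), from the 7 conditions:

  R[1]: 0 0 1 1 1 1 1
  R[2]: 0 0 1 2 2 2 2
  R[3]: 0 0 1 2 3 3 3
  R[4]: 0 0 1 2 3 4 4
  R[5]: 1 1 2 3 4 5 5
  R[6]: 1 2 3 4 5 6 6
  R[7]: 1 2 3 4 5 6 7

the unique w with this rank table is (3, 4, 5, 6, 1, 2, 7).

Rothe diagram D(w) (8 cells), 1 SE-corner (essential condition):

[(4, 2, 0)]


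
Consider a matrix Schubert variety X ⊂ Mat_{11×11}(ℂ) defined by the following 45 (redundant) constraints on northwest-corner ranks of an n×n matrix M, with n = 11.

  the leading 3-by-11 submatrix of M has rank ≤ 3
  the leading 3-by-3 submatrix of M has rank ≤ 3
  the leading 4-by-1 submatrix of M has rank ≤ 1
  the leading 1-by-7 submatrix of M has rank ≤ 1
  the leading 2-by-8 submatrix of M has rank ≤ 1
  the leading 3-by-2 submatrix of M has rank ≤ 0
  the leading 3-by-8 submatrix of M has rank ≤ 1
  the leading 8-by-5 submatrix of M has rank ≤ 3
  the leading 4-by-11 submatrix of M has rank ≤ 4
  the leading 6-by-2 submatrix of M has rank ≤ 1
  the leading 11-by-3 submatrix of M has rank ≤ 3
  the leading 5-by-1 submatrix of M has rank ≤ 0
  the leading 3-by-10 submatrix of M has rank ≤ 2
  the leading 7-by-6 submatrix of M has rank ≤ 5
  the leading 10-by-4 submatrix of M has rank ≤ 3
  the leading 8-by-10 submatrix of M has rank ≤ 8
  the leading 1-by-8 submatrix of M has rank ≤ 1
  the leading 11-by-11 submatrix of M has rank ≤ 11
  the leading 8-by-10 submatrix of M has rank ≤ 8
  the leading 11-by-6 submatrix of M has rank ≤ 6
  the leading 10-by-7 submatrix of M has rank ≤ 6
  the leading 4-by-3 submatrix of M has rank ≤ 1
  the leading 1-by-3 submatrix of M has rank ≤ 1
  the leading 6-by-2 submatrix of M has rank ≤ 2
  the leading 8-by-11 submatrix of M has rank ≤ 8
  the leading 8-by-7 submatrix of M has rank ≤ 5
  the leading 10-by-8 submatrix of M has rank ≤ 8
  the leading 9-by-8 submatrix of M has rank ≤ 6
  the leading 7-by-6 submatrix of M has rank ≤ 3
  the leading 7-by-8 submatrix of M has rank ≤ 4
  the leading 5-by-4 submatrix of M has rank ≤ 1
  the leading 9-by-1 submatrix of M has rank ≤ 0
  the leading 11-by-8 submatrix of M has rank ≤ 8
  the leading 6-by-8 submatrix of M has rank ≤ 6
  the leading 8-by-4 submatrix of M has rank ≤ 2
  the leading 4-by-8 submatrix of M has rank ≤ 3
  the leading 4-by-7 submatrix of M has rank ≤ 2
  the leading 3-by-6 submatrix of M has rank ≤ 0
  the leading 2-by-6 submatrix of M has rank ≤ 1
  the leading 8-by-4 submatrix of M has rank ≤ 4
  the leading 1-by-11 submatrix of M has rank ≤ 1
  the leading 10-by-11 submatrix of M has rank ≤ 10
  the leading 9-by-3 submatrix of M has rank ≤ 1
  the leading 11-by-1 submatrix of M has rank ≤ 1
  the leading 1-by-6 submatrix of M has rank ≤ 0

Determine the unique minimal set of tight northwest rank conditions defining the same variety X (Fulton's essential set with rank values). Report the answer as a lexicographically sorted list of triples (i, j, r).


Recovering R(i,j) via the rank-extension bound from the 45 conditions:

  0, 0, 0, 0, 0, 0, 1, 1, 1, 1, 1
  0, 0, 0, 0, 0, 0, 1, 1, 2, 2, 2
  0, 0, 0, 0, 0, 0, 1, 1, 2, 2, 3
  0, 1, 1, 1, 1, 1, 2, 2, 3, 3, 4
  0, 1, 1, 1, 2, 2, 3, 3, 4, 4, 5
  0, 1, 1, 2, 3, 3, 4, 4, 5, 5, 6
  0, 1, 1, 2, 3, 3, 4, 4, 5, 6, 7
  0, 1, 1, 2, 3, 4, 5, 5, 6, 7, 8
  0, 1, 1, 2, 3, 4, 5, 6, 7, 8, 9
  1, 2, 2, 3, 4, 5, 6, 7, 8, 9, 10
  1, 2, 3, 4, 5, 6, 7, 8, 9, 10, 11

reading off 1-entries of Δ²R: w = (7, 9, 11, 2, 5, 4, 10, 6, 8, 1, 3).

D(w) has 35 cells with 8 SE-corners; essential set:

[(3, 6, 0), (3, 8, 1), (3, 10, 2), (5, 4, 1), (7, 6, 3), (7, 8, 4), (9, 1, 0), (9, 3, 1)]


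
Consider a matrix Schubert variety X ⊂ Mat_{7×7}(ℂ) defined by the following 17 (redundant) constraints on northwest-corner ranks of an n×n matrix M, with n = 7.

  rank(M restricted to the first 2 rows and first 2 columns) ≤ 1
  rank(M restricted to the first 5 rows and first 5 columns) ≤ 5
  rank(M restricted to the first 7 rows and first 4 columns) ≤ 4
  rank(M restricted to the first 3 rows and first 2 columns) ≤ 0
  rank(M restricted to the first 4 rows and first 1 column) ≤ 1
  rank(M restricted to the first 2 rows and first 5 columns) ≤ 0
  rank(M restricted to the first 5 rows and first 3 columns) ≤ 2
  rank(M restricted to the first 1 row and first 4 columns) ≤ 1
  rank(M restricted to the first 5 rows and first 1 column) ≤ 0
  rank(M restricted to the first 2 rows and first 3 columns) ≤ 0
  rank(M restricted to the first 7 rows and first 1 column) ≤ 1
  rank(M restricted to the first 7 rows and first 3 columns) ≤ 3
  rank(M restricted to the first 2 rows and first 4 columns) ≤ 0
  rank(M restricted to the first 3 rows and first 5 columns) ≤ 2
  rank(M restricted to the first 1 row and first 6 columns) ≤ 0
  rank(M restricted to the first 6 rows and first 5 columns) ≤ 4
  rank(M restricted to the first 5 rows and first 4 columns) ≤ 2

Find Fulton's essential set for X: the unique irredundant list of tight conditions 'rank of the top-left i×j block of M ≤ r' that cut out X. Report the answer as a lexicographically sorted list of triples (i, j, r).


Rank table r_w(7×7) implied by the 17 constraints:

  R[1]: 0  0  0  0  0  0  1
  R[2]: 0  0  0  0  0  1  2
  R[3]: 0  0  1  1  1  2  3
  R[4]: 0  1  2  2  2  3  4
  R[5]: 0  1  2  2  3  4  5
  R[6]: 1  2  3  3  4  5  6
  R[7]: 1  2  3  4  5  6  7

giving w = (7, 6, 3, 2, 5, 1, 4) via Δ²R.

Rothe diagram D(w) (16 cells), 5 SE-corners (essential conditions):

[(1, 6, 0), (2, 5, 0), (3, 2, 0), (5, 1, 0), (5, 4, 2)]


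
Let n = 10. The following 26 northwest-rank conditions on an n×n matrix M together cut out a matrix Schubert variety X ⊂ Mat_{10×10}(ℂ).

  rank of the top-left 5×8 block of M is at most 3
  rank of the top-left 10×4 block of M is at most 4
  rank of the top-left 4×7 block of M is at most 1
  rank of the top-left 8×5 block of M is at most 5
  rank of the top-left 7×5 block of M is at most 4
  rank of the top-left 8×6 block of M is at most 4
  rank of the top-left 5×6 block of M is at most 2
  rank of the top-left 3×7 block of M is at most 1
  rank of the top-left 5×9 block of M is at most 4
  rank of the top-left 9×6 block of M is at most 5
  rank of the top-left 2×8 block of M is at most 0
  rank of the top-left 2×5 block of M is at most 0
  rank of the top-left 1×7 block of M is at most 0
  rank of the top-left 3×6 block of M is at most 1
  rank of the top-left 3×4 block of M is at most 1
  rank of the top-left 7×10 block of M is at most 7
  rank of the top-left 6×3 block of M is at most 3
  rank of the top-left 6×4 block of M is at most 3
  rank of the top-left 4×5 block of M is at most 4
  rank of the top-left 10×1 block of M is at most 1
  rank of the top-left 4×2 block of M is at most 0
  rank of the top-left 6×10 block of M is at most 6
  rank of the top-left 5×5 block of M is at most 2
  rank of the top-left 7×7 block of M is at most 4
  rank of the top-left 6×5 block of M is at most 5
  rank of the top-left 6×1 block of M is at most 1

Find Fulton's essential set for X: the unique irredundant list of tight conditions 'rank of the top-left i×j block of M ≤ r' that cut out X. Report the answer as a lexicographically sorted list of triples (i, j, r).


Rank table r_w(10×10) implied by the 26 constraints:

  0 | 0 | 0 | 0 | 0 | 0 | 0 | 0 | 1 | 1
  0 | 0 | 0 | 0 | 0 | 0 | 0 | 0 | 1 | 2
  0 | 0 | 1 | 1 | 1 | 1 | 1 | 1 | 2 | 3
  0 | 0 | 1 | 1 | 1 | 1 | 1 | 2 | 3 | 4
  1 | 1 | 2 | 2 | 2 | 2 | 2 | 3 | 4 | 5
  1 | 2 | 3 | 3 | 3 | 3 | 3 | 4 | 5 | 6
  1 | 2 | 3 | 4 | 4 | 4 | 4 | 5 | 6 | 7
  1 | 2 | 3 | 4 | 4 | 4 | 5 | 6 | 7 | 8
  1 | 2 | 3 | 4 | 5 | 5 | 6 | 7 | 8 | 9
  1 | 2 | 3 | 4 | 5 | 6 | 7 | 8 | 9 | 10

reading off 1-entries of Δ²R: w = (9, 10, 3, 8, 1, 2, 4, 7, 5, 6).

D(w) has 26 cells with 4 SE-corners; essential set:

[(2, 8, 0), (4, 2, 0), (4, 7, 1), (8, 6, 4)]


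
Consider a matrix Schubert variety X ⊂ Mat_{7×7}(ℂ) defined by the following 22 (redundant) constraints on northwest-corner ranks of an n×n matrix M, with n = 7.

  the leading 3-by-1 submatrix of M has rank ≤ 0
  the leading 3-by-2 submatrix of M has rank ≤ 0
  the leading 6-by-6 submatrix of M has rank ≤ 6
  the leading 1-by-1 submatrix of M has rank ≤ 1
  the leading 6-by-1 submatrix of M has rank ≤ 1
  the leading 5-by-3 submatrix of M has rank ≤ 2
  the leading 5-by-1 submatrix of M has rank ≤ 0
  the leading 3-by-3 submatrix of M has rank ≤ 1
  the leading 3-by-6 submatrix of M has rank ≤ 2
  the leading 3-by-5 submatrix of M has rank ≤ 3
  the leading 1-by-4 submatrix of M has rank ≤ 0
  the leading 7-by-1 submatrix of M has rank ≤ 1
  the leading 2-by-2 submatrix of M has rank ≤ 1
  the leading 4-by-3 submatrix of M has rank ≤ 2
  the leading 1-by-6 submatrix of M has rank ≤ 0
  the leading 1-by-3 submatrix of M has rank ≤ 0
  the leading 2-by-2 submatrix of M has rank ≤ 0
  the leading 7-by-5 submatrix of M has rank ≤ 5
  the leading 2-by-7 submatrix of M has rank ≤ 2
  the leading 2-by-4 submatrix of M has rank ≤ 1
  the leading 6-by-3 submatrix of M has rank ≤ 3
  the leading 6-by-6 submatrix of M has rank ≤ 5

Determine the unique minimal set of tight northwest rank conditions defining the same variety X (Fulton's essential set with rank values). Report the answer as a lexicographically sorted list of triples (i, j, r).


The tightest implied rank at each (i,j), from the 22 conditions:

  0  0  0  0  0  0  1
  0  0  1  1  1  1  2
  0  0  1  2  2  2  3
  0  1  2  3  3  3  4
  0  1  2  3  4  4  5
  1  2  3  4  5  5  6
  1  2  3  4  5  6  7

reading off 1-entries of Δ²R: w = (7, 3, 4, 2, 5, 1, 6).

3 SE-corners of the 12-cell Rothe diagram give Ess(w):

[(1, 6, 0), (3, 2, 0), (5, 1, 0)]


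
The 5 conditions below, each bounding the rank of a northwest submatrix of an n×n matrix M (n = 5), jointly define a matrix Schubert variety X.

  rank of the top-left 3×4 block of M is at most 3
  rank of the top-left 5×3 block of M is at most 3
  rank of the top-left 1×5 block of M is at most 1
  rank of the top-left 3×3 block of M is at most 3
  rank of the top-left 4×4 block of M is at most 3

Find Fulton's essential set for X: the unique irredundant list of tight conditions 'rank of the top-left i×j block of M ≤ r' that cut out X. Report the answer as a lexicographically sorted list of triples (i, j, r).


Rank table r_w(5×5) implied by the 5 constraints:

  R[1]: 1  1  1  1  1
  R[2]: 1  2  2  2  2
  R[3]: 1  2  3  3  3
  R[4]: 1  2  3  3  4
  R[5]: 1  2  3  4  5

so w = (1, 2, 3, 5, 4).

Rothe diagram D(w) (1 cell), 1 SE-corner (essential condition):

[(4, 4, 3)]


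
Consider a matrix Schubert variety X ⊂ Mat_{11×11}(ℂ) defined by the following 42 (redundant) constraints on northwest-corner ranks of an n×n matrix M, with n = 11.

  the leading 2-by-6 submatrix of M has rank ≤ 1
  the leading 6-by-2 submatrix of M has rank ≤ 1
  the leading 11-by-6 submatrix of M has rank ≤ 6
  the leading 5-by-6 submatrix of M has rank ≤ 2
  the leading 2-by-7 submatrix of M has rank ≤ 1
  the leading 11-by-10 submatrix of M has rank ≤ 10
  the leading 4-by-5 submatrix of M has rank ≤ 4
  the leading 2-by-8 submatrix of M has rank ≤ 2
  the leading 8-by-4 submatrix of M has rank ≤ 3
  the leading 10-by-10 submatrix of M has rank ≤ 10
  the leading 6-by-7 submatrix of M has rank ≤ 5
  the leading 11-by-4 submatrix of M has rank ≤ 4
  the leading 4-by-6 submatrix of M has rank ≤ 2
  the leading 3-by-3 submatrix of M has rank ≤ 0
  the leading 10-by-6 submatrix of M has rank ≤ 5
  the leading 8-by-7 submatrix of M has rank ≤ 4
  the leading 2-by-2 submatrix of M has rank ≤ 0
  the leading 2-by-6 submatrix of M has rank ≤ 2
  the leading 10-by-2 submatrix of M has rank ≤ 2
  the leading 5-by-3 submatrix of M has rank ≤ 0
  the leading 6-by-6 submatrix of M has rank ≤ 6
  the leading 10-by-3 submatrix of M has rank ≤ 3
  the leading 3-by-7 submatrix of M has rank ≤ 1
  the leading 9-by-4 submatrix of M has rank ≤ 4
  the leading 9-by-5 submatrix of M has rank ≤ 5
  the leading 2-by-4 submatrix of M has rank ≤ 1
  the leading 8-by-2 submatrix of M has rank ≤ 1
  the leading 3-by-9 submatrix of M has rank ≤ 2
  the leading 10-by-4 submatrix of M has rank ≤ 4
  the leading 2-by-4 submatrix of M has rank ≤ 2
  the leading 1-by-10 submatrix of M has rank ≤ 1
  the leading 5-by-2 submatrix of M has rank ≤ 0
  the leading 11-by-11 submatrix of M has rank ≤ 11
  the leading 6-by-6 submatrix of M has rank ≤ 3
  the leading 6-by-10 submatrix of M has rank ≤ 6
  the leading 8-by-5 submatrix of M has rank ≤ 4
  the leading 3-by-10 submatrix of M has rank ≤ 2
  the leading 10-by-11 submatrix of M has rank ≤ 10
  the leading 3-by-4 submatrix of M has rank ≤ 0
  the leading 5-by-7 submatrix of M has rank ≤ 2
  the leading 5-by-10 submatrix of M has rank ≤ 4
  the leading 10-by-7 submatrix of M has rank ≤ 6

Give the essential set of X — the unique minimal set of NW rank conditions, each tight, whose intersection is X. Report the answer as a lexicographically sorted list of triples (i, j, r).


Rank table r_w(11×11) implied by the 42 constraints:

  R[1]: 0 | 0 | 0 | 0 | 1 | 1 | 1 | 1 | 1 | 1 | 1
  R[2]: 0 | 0 | 0 | 0 | 1 | 1 | 1 | 2 | 2 | 2 | 2
  R[3]: 0 | 0 | 0 | 0 | 1 | 1 | 1 | 2 | 2 | 2 | 3
  R[4]: 0 | 0 | 0 | 1 | 2 | 2 | 2 | 3 | 3 | 3 | 4
  R[5]: 0 | 0 | 0 | 1 | 2 | 2 | 2 | 3 | 4 | 4 | 5
  R[6]: 1 | 1 | 1 | 2 | 3 | 3 | 3 | 4 | 5 | 5 | 6
  R[7]: 1 | 1 | 2 | 3 | 4 | 4 | 4 | 5 | 6 | 6 | 7
  R[8]: 1 | 1 | 2 | 3 | 4 | 4 | 4 | 5 | 6 | 7 | 8
  R[9]: 1 | 2 | 3 | 4 | 5 | 5 | 5 | 6 | 7 | 8 | 9
  R[10]: 1 | 2 | 3 | 4 | 5 | 5 | 6 | 7 | 8 | 9 | 10
  R[11]: 1 | 2 | 3 | 4 | 5 | 6 | 7 | 8 | 9 | 10 | 11

giving w = (5, 8, 11, 4, 9, 1, 3, 10, 2, 7, 6) via Δ²R.

D(w) has 31 cells with 8 SE-corners; essential set:

[(3, 4, 0), (3, 7, 1), (3, 10, 2), (5, 3, 0), (5, 7, 2), (8, 2, 1), (8, 7, 4), (10, 6, 5)]


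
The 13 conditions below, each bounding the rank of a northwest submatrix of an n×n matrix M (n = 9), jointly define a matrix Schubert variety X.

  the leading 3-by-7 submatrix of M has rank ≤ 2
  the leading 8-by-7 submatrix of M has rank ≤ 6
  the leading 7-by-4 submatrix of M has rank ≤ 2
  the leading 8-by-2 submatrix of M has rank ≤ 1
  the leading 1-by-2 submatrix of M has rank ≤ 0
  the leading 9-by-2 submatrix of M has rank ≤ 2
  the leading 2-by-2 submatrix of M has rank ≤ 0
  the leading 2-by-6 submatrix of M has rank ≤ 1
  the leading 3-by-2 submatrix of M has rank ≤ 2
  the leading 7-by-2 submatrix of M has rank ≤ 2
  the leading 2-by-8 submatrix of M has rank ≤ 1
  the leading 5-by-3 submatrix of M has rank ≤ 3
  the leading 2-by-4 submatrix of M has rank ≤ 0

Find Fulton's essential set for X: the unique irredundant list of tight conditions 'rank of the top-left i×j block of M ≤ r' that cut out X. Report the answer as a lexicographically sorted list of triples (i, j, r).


Propagating the 13 rank bounds to every northwest block:

  R[1]: 0 0 0 0 1 1 1 1 1
  R[2]: 0 0 0 0 1 1 1 1 2
  R[3]: 1 1 1 1 2 2 2 2 3
  R[4]: 1 1 2 2 3 3 3 3 4
  R[5]: 1 1 2 2 3 4 4 4 5
  R[6]: 1 1 2 2 3 4 5 5 6
  R[7]: 1 1 2 2 3 4 5 6 7
  R[8]: 1 1 2 3 4 5 6 7 8
  R[9]: 1 2 3 4 5 6 7 8 9

reading off 1-entries of Δ²R: w = (5, 9, 1, 3, 6, 7, 8, 4, 2).

|D(w)|=19, |Ess(w)|=4:

[(2, 4, 0), (2, 8, 1), (7, 4, 2), (8, 2, 1)]


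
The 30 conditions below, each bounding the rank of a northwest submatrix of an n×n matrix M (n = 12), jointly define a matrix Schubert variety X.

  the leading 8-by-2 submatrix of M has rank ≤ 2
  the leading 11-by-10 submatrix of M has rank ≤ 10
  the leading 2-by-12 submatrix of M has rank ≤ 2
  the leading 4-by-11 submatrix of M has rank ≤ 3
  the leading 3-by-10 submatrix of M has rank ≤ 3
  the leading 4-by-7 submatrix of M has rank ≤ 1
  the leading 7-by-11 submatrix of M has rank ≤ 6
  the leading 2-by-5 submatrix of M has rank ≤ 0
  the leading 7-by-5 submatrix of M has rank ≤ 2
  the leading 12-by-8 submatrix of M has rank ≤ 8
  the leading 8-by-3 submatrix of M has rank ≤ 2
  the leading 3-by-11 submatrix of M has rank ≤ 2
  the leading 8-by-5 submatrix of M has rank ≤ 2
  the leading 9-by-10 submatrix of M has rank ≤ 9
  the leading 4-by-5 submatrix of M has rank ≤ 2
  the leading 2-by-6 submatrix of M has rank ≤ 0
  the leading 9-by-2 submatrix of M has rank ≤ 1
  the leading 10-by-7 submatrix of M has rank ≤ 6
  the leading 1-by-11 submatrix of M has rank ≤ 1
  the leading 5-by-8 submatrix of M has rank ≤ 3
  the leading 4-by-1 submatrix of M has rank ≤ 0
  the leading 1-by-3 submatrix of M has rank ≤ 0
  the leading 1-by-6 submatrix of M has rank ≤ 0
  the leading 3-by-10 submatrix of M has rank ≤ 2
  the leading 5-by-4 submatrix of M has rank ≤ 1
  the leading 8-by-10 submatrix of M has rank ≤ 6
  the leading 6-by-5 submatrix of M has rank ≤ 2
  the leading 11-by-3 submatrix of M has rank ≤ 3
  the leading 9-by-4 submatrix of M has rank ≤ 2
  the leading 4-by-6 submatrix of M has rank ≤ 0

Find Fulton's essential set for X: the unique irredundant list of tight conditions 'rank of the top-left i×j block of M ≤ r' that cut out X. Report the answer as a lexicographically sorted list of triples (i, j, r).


Computing R[i][j] = min implied NW-rank bound (n=12, 30 conditions):

  i=1: 0  0  0  0  0  0  1  1  1  1  1  1
  i=2: 0  0  0  0  0  0  1  2  2  2  2  2
  i=3: 0  0  0  0  0  0  1  2  2  2  2  3
  i=4: 0  0  0  0  0  0  1  2  3  3  3  4
  i=5: 1  1  1  1  1  1  2  3  4  4  4  5
  i=6: 1  1  2  2  2  2  3  4  5  5  5  6
  i=7: 1  1  2  2  2  3  4  5  6  6  6  7
  i=8: 1  1  2  2  2  3  4  5  6  6  7  8
  i=9: 1  1  2  2  3  4  5  6  7  7  8  9
  i=10: 1  2  3  3  4  5  6  7  8  8  9  10
  i=11: 1  2  3  4  5  6  7  8  9  9  10  11
  i=12: 1  2  3  4  5  6  7  8  9  10  11  12

so w = (7, 8, 12, 9, 1, 3, 6, 11, 5, 2, 4, 10).

Rothe diagram D(w) (37 cells), 6 SE-corners (essential conditions):

[(3, 11, 2), (4, 6, 0), (8, 5, 2), (8, 10, 6), (9, 2, 1), (9, 4, 2)]


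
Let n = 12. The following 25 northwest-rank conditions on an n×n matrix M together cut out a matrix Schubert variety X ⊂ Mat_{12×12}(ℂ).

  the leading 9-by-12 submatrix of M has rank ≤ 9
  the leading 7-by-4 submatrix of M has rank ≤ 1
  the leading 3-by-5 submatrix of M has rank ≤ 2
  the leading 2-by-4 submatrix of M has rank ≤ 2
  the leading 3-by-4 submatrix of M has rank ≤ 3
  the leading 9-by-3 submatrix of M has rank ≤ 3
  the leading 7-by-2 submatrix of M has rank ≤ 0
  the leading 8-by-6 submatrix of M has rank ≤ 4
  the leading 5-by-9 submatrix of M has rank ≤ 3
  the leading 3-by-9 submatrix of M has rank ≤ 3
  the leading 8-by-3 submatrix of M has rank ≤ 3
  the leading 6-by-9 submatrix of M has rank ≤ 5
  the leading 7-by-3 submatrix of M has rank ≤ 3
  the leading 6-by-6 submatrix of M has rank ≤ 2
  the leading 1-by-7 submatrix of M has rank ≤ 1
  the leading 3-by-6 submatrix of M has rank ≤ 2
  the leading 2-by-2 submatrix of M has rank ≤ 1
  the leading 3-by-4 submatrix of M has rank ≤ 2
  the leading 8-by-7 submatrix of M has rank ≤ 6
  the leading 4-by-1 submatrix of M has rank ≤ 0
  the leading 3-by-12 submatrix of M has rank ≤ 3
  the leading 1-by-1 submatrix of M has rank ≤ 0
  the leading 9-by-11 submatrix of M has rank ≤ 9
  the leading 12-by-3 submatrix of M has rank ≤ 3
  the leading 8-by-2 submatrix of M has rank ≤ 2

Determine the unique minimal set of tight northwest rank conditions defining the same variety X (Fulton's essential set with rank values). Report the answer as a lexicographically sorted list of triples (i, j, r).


Propagating the 25 rank bounds to every northwest block:

  0 | 0 | 1 | 1 | 1 | 1 | 1 | 1 | 1 | 1 | 1 | 1
  0 | 0 | 1 | 1 | 2 | 2 | 2 | 2 | 2 | 2 | 2 | 2
  0 | 0 | 1 | 1 | 2 | 2 | 3 | 3 | 3 | 3 | 3 | 3
  0 | 0 | 1 | 1 | 2 | 2 | 3 | 3 | 3 | 4 | 4 | 4
  0 | 0 | 1 | 1 | 2 | 2 | 3 | 3 | 3 | 4 | 5 | 5
  0 | 0 | 1 | 1 | 2 | 2 | 3 | 4 | 4 | 5 | 6 | 6
  0 | 0 | 1 | 1 | 2 | 3 | 4 | 5 | 5 | 6 | 7 | 7
  1 | 1 | 2 | 2 | 3 | 4 | 5 | 6 | 6 | 7 | 8 | 8
  1 | 2 | 3 | 3 | 4 | 5 | 6 | 7 | 7 | 8 | 9 | 9
  1 | 2 | 3 | 4 | 5 | 6 | 7 | 8 | 8 | 9 | 10 | 10
  1 | 2 | 3 | 4 | 5 | 6 | 7 | 8 | 9 | 10 | 11 | 11
  1 | 2 | 3 | 4 | 5 | 6 | 7 | 8 | 9 | 10 | 11 | 12

the unique w with this rank table is (3, 5, 7, 10, 11, 8, 6, 1, 2, 4, 9, 12).

Rothe diagram D(w) (28 cells), 4 SE-corners (essential conditions):

[(5, 9, 3), (6, 6, 2), (7, 2, 0), (7, 4, 1)]


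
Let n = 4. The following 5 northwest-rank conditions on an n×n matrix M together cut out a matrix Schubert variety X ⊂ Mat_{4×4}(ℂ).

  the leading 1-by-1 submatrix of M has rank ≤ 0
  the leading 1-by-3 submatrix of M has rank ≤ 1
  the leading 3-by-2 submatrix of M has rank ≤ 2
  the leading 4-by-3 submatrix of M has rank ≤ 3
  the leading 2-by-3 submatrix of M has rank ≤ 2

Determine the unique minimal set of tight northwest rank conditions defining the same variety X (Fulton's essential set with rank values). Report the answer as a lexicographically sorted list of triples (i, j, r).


Rank table r_w(4×4) implied by the 5 constraints:

  i=1: 0, 1, 1, 1
  i=2: 1, 2, 2, 2
  i=3: 1, 2, 3, 3
  i=4: 1, 2, 3, 4

so w = (2, 1, 3, 4).

ℓ(w)=1; the 1 essential cell (i,j,r):

[(1, 1, 0)]


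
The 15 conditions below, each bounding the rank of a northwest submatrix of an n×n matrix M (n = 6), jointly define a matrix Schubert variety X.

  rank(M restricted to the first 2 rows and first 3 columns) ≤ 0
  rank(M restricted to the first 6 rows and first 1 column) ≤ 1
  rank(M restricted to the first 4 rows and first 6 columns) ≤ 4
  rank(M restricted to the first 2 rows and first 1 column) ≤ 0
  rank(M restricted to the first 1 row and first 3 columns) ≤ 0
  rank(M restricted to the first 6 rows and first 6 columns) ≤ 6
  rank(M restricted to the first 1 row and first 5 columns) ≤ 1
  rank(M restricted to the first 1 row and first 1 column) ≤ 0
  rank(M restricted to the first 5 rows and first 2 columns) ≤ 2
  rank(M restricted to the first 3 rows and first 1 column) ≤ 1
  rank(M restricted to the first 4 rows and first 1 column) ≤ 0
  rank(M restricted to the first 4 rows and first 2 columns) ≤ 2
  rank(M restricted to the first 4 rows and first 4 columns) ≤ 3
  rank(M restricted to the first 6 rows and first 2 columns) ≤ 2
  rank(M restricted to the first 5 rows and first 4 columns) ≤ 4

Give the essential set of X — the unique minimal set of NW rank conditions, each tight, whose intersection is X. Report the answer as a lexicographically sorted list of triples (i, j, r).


Rank table r_w(6×6) implied by the 15 constraints:

  row 1: 0  0  0  1  1  1
  row 2: 0  0  0  1  2  2
  row 3: 0  1  1  2  3  3
  row 4: 0  1  2  3  4  4
  row 5: 1  2  3  4  5  5
  row 6: 1  2  3  4  5  6

giving w = (4, 5, 2, 3, 1, 6) via Δ²R.

2 SE-corners of the 8-cell Rothe diagram give Ess(w):

[(2, 3, 0), (4, 1, 0)]


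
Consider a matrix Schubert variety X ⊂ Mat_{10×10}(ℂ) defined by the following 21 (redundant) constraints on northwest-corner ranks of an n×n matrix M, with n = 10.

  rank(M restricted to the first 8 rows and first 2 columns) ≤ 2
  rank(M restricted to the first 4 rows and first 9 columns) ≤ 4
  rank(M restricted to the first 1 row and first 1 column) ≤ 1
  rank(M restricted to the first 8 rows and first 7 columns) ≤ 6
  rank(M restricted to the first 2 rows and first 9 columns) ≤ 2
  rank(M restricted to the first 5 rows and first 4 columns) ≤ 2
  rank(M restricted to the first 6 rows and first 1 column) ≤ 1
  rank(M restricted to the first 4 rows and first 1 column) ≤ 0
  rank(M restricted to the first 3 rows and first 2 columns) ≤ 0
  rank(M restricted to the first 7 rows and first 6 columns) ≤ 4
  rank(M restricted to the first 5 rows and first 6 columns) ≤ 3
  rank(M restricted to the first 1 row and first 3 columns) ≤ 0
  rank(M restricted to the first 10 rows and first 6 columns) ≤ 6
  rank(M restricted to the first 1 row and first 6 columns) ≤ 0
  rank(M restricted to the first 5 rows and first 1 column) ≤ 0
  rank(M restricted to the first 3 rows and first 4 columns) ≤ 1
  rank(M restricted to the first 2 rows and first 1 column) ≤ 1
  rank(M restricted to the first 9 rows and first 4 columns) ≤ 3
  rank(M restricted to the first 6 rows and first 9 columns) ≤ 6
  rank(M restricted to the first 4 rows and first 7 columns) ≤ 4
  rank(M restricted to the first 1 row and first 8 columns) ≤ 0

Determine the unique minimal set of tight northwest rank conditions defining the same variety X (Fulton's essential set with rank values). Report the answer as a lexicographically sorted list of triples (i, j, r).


Rank table r_w(10×10) implied by the 21 constraints:

  0 | 0 | 0 | 0 | 0 | 0 | 0 | 0 | 1 | 1
  0 | 0 | 1 | 1 | 1 | 1 | 1 | 1 | 2 | 2
  0 | 0 | 1 | 1 | 2 | 2 | 2 | 2 | 3 | 3
  0 | 1 | 2 | 2 | 3 | 3 | 3 | 3 | 4 | 4
  0 | 1 | 2 | 2 | 3 | 3 | 4 | 4 | 5 | 5
  1 | 2 | 3 | 3 | 4 | 4 | 5 | 5 | 6 | 6
  1 | 2 | 3 | 3 | 4 | 4 | 5 | 6 | 7 | 7
  1 | 2 | 3 | 3 | 4 | 5 | 6 | 7 | 8 | 8
  1 | 2 | 3 | 3 | 4 | 5 | 6 | 7 | 8 | 9
  1 | 2 | 3 | 4 | 5 | 6 | 7 | 8 | 9 | 10

reading off 1-entries of Δ²R: w = (9, 3, 5, 2, 7, 1, 8, 6, 10, 4).

|D(w)|=21, |Ess(w)|=8:

[(1, 8, 0), (3, 2, 0), (3, 4, 1), (5, 1, 0), (5, 4, 2), (5, 6, 3), (7, 6, 4), (9, 4, 3)]


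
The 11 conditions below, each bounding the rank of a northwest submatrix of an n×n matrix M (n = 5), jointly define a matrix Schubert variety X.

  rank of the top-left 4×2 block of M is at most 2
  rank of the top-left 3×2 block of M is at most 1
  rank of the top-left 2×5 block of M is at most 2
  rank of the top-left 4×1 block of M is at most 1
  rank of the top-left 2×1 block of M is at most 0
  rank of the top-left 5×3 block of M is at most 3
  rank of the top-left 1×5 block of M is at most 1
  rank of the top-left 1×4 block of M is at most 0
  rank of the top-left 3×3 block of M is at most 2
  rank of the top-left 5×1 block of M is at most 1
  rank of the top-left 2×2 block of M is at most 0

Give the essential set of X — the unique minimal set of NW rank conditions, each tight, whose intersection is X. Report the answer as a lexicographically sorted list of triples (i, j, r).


Recovering R(i,j) via the rank-extension bound from the 11 conditions:

  0  0  0  0  1
  0  0  1  1  2
  1  1  2  2  3
  1  2  3  3  4
  1  2  3  4  5

hence w(1..5) = (5, 3, 1, 2, 4).

D(w) has 6 cells with 2 SE-corners; essential set:

[(1, 4, 0), (2, 2, 0)]


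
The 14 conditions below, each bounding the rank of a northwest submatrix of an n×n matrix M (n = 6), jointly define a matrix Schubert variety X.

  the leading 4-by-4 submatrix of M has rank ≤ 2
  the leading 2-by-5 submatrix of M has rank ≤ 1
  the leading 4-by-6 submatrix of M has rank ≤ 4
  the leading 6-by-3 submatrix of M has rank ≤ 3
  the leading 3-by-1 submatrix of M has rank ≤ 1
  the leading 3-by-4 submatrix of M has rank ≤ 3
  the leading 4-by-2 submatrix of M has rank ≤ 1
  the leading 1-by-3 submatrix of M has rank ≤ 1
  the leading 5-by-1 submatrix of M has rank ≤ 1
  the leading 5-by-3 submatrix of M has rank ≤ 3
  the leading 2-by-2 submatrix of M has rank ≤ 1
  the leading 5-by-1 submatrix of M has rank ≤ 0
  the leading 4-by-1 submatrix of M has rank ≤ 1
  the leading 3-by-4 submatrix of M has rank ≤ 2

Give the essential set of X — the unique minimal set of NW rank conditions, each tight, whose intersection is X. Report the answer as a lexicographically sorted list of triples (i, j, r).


Recovering R(i,j) via the rank-extension bound from the 14 conditions:

  i=1: 0 | 1 | 1 | 1 | 1 | 1
  i=2: 0 | 1 | 1 | 1 | 1 | 2
  i=3: 0 | 1 | 2 | 2 | 2 | 3
  i=4: 0 | 1 | 2 | 2 | 3 | 4
  i=5: 0 | 1 | 2 | 3 | 4 | 5
  i=6: 1 | 2 | 3 | 4 | 5 | 6

hence w(1..6) = (2, 6, 3, 5, 4, 1).

|D(w)|=9, |Ess(w)|=3:

[(2, 5, 1), (4, 4, 2), (5, 1, 0)]


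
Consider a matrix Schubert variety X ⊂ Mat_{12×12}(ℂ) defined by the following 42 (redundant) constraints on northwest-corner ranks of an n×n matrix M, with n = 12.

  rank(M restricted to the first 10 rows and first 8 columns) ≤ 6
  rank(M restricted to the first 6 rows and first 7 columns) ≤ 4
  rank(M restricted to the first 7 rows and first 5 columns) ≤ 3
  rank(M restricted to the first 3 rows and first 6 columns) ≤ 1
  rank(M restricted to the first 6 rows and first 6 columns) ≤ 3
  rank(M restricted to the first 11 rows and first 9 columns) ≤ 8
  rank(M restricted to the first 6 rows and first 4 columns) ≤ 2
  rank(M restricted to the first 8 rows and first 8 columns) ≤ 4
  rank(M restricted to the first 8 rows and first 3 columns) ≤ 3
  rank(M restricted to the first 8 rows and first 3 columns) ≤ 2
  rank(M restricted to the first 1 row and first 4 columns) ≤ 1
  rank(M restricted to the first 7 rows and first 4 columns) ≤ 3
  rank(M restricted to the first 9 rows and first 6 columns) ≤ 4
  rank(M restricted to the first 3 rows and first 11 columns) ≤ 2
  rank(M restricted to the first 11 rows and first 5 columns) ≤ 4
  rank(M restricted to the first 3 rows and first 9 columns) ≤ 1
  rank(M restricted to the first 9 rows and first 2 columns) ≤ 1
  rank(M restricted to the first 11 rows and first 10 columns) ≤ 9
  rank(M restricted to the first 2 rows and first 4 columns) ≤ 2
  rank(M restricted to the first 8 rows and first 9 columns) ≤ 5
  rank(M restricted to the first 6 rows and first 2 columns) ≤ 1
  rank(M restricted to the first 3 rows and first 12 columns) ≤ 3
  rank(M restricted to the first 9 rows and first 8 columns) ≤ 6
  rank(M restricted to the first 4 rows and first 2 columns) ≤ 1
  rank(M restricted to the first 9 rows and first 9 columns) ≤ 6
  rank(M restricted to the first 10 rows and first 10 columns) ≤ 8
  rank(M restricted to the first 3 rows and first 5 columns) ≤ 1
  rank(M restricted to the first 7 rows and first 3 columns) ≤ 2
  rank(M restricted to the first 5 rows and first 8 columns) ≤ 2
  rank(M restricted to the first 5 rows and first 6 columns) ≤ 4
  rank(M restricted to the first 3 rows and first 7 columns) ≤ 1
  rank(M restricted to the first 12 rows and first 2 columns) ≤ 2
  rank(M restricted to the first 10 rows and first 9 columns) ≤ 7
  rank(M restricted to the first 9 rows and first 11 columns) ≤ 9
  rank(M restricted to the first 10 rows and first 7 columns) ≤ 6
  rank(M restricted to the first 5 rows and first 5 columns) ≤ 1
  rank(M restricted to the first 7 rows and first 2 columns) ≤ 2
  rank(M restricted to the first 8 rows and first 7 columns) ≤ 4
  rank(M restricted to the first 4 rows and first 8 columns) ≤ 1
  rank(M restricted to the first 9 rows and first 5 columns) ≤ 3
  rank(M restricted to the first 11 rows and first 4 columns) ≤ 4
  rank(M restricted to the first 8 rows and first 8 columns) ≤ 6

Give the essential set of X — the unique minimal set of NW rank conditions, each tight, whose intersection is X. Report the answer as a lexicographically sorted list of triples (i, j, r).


Rank table r_w(12×12) implied by the 42 constraints:

  row 1: 1 1 1 1 1 1 1 1 1 1 1 1
  row 2: 1 1 1 1 1 1 1 1 1 2 2 2
  row 3: 1 1 1 1 1 1 1 1 1 2 2 3
  row 4: 1 1 1 1 1 1 1 1 2 3 3 4
  row 5: 1 1 1 1 1 2 2 2 3 4 4 5
  row 6: 1 1 2 2 2 3 3 3 4 5 5 6
  row 7: 1 1 2 3 3 4 4 4 5 6 6 7
  row 8: 1 1 2 3 3 4 4 4 5 6 7 8
  row 9: 1 1 2 3 3 4 5 5 6 7 8 9
  row 10: 1 2 3 4 4 5 6 6 7 8 9 10
  row 11: 1 2 3 4 4 5 6 7 8 9 10 11
  row 12: 1 2 3 4 5 6 7 8 9 10 11 12

reading off 1-entries of Δ²R: w = (1, 10, 12, 9, 6, 3, 4, 11, 7, 2, 8, 5).

Fulton essential set (8 of the 37 Rothe cells):

[(3, 9, 1), (3, 11, 2), (4, 8, 1), (5, 5, 1), (8, 8, 4), (9, 2, 1), (9, 5, 3), (11, 5, 4)]


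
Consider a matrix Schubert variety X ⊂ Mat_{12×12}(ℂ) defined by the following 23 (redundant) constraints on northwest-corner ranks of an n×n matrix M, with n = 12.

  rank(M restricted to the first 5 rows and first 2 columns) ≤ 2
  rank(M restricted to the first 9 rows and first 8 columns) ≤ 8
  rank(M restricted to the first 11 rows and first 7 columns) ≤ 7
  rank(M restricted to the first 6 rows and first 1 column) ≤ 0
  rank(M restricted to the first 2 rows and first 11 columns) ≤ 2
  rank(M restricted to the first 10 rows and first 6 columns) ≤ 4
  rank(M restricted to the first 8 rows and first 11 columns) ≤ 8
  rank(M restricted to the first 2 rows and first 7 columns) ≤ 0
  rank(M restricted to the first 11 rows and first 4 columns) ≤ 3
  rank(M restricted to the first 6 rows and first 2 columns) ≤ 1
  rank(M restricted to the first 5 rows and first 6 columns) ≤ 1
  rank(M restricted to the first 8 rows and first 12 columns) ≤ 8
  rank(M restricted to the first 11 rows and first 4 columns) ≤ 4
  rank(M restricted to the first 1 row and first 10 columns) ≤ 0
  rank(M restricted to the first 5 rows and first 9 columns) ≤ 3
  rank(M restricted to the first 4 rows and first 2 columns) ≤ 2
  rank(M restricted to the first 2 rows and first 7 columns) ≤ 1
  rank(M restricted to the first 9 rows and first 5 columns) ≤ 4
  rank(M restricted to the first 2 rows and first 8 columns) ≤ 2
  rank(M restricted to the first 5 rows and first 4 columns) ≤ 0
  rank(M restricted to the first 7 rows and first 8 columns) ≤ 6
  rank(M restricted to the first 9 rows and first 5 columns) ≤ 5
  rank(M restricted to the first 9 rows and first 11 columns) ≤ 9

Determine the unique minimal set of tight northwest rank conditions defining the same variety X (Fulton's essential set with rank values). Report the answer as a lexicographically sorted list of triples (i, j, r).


Recovering R(i,j) via the rank-extension bound from the 23 conditions:

  0 | 0 | 0 | 0 | 0 | 0 | 0 | 0 | 0 | 0 | 1 | 1
  0 | 0 | 0 | 0 | 0 | 0 | 0 | 1 | 1 | 1 | 2 | 2
  0 | 0 | 0 | 0 | 1 | 1 | 1 | 2 | 2 | 2 | 3 | 3
  0 | 0 | 0 | 0 | 1 | 1 | 2 | 3 | 3 | 3 | 4 | 4
  0 | 0 | 0 | 0 | 1 | 1 | 2 | 3 | 3 | 4 | 5 | 5
  0 | 1 | 1 | 1 | 2 | 2 | 3 | 4 | 4 | 5 | 6 | 6
  1 | 2 | 2 | 2 | 3 | 3 | 4 | 5 | 5 | 6 | 7 | 7
  1 | 2 | 3 | 3 | 4 | 4 | 5 | 6 | 6 | 7 | 8 | 8
  1 | 2 | 3 | 3 | 4 | 4 | 5 | 6 | 7 | 8 | 9 | 9
  1 | 2 | 3 | 3 | 4 | 4 | 5 | 6 | 7 | 8 | 9 | 10
  1 | 2 | 3 | 3 | 4 | 5 | 6 | 7 | 8 | 9 | 10 | 11
  1 | 2 | 3 | 4 | 5 | 6 | 7 | 8 | 9 | 10 | 11 | 12

reading off 1-entries of Δ²R: w = (11, 8, 5, 7, 10, 2, 1, 3, 9, 12, 6, 4).

8 SE-corners of the 38-cell Rothe diagram give Ess(w):

[(1, 10, 0), (2, 7, 0), (5, 4, 0), (5, 6, 1), (5, 9, 3), (6, 1, 0), (10, 6, 4), (11, 4, 3)]


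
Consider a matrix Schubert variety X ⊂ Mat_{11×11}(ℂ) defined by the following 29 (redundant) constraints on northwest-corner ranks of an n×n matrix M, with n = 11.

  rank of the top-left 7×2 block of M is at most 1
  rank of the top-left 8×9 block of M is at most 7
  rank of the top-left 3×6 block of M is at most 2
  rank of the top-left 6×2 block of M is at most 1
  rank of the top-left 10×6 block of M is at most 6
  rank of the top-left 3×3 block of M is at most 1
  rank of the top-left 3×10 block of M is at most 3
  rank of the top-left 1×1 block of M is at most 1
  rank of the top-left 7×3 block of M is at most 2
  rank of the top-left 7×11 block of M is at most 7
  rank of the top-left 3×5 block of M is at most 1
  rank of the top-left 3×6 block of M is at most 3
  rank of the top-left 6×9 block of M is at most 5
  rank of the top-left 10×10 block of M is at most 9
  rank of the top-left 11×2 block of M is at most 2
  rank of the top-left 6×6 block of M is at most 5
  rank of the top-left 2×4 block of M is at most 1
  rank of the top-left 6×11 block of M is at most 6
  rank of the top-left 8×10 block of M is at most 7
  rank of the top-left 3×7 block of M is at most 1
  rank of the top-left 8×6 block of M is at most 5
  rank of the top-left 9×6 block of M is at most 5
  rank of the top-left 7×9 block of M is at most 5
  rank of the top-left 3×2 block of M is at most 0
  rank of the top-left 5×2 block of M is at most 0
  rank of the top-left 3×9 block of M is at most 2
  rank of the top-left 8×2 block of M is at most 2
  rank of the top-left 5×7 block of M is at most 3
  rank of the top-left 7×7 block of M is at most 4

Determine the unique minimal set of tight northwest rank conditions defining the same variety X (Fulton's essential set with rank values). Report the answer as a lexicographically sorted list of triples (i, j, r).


Reconstructing r_w from the 29 given conditions:

  0, 0, 1, 1, 1, 1, 1, 1, 1, 1, 1
  0, 0, 1, 1, 1, 1, 1, 2, 2, 2, 2
  0, 0, 1, 1, 1, 1, 1, 2, 2, 3, 3
  0, 0, 1, 2, 2, 2, 2, 3, 3, 4, 4
  0, 0, 1, 2, 3, 3, 3, 4, 4, 5, 5
  1, 1, 2, 3, 4, 4, 4, 5, 5, 6, 6
  1, 1, 2, 3, 4, 4, 4, 5, 5, 6, 7
  1, 2, 3, 4, 5, 5, 5, 6, 6, 7, 8
  1, 2, 3, 4, 5, 5, 6, 7, 7, 8, 9
  1, 2, 3, 4, 5, 6, 7, 8, 8, 9, 10
  1, 2, 3, 4, 5, 6, 7, 8, 9, 10, 11

reading off 1-entries of Δ²R: w = (3, 8, 10, 4, 5, 1, 11, 2, 7, 6, 9).

7 SE-corners of the 24-cell Rothe diagram give Ess(w):

[(3, 7, 1), (3, 9, 2), (5, 2, 0), (7, 2, 1), (7, 7, 4), (7, 9, 5), (9, 6, 5)]


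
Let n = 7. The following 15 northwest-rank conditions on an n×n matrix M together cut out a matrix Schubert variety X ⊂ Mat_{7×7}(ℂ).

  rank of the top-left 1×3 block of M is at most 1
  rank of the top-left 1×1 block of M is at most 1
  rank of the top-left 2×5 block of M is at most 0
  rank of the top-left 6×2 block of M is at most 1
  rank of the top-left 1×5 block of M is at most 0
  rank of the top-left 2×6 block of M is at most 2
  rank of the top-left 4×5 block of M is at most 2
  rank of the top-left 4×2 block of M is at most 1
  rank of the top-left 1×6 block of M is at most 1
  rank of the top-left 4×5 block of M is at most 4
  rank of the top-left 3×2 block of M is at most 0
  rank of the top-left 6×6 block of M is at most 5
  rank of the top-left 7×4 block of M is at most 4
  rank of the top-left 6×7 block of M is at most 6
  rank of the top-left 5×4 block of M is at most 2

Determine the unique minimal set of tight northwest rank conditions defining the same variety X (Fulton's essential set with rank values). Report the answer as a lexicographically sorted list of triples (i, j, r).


Computing R[i][j] = min implied NW-rank bound (n=7, 15 conditions):

  R[1]: 0, 0, 0, 0, 0, 1, 1
  R[2]: 0, 0, 0, 0, 0, 1, 2
  R[3]: 0, 0, 1, 1, 1, 2, 3
  R[4]: 1, 1, 2, 2, 2, 3, 4
  R[5]: 1, 1, 2, 2, 3, 4, 5
  R[6]: 1, 1, 2, 3, 4, 5, 6
  R[7]: 1, 2, 3, 4, 5, 6, 7

second differences of R give the permutation w = (6, 7, 3, 1, 5, 4, 2).

D(w) has 15 cells with 4 SE-corners; essential set:

[(2, 5, 0), (3, 2, 0), (5, 4, 2), (6, 2, 1)]


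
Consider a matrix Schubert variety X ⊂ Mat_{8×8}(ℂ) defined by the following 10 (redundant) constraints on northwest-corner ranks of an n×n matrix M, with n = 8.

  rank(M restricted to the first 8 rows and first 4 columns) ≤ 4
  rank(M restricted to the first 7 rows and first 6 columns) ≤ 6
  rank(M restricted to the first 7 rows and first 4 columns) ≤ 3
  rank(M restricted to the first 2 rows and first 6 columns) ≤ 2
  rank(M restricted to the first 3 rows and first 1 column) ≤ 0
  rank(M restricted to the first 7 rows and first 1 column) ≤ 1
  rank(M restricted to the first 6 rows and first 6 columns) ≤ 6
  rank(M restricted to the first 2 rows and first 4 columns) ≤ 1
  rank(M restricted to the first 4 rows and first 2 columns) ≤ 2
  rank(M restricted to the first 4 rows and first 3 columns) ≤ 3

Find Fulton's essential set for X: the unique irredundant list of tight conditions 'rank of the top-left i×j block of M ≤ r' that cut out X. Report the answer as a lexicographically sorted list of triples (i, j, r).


Propagating the 10 rank bounds to every northwest block:

  R[1]: 0, 1, 1, 1, 1, 1, 1, 1
  R[2]: 0, 1, 1, 1, 2, 2, 2, 2
  R[3]: 0, 1, 2, 2, 3, 3, 3, 3
  R[4]: 1, 2, 3, 3, 4, 4, 4, 4
  R[5]: 1, 2, 3, 3, 4, 5, 5, 5
  R[6]: 1, 2, 3, 3, 4, 5, 6, 6
  R[7]: 1, 2, 3, 3, 4, 5, 6, 7
  R[8]: 1, 2, 3, 4, 5, 6, 7, 8

giving w = (2, 5, 3, 1, 6, 7, 8, 4) via Δ²R.

D(w) has 8 cells with 3 SE-corners; essential set:

[(2, 4, 1), (3, 1, 0), (7, 4, 3)]
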